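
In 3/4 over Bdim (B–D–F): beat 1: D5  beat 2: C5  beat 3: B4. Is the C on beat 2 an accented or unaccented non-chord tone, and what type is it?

The harmony at that moment is B diminished triad (B, D, F); C5 is not a chord tone.
It is approached by step down from D5 and left by step down to B4.
Step in, step out in the same direction — a passing tone.
It falls on a weak beat, so it is unaccented.

Unaccented passing tone.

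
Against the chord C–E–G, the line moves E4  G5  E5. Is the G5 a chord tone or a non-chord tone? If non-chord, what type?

Chord tone (the fifth of C major triad).

C major triad contains C, E, G; G is the fifth, so it is a chord tone.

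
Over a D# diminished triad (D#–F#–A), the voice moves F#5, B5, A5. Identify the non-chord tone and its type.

B5 is an appoggiatura.

The harmony at that moment is D# diminished triad (D#, F#, A); B5 is not a chord tone.
It is approached by leap up from F#5 and left by step down to A5.
Leap in, step out — an appoggiatura.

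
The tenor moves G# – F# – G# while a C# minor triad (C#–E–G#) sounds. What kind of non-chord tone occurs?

The harmony at that moment is C# minor triad (C#, E, G#); F# is not a chord tone.
It is approached by step down from G# and left by step up to G#.
Step away and step back to the same note — a neighbor tone (lower neighbor).

F# is a neighbor tone.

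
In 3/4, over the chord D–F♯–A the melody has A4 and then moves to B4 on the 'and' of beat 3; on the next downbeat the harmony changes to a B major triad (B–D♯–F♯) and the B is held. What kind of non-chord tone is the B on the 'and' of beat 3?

Anticipation.

The harmony at that moment is D major triad (D, F♯, A); B4 is not a chord tone.
It is approached by step up from A4 and then sustained as the same pitch into the next harmony.
Arriving early and becoming a chord tone when the harmony changes — an anticipation.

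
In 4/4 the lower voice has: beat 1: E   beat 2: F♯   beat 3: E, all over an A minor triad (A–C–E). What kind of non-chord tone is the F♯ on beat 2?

The harmony at that moment is A minor triad (A, C, E); F♯ is not a chord tone.
It is approached by step up from E and left by step down to E.
Step away and step back to the same note — a neighbor tone (upper neighbor).

Upper neighbor tone.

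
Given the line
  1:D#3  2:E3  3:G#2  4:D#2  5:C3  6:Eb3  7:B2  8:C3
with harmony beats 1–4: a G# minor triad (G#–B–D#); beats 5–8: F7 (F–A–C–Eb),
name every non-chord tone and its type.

The harmony at that moment is G# minor triad (G#, B, D#); E3 is not a chord tone.
It is approached by step up from D#3 and left by leap down to G#2.
Step in, leap out — an escape tone.
The harmony at that moment is F dominant seventh chord (F, A, C, Eb); B2 is not a chord tone.
It is approached by leap down from Eb3 and left by step up to C3.
Leap in, step out — an appoggiatura.

E3 (beat 2) — escape tone; B2 (beat 7) — appoggiatura.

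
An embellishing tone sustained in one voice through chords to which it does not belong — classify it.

Pedal tone.

Approach: none. Departure: none — a single pitch is sustained while the chords change around it, passing through harmonies that do not contain it.
No melodic motion at all; the dissonance is created entirely by the moving harmonies against the stationary note — a pedal tone (pedal point).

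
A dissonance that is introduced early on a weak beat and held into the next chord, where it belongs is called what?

Anticipation.

Approach: ahead of the chord change (typically by step), so it is dissonant against the current harmony. Departure: none — the same pitch is restated or held and is a chord tone of the new harmony.
Dissonant first, consonant once the harmony catches up: the note simply arrives early — an anticipation. (The reverse timing, consonant first and dissonant after the change, would be a suspension or retardation.)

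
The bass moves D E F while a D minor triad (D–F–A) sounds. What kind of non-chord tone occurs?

E is a passing tone.

The harmony at that moment is D minor triad (D, F, A); E is not a chord tone.
It is approached by step up from D and left by step up to F.
Step in, step out in the same direction — a passing tone.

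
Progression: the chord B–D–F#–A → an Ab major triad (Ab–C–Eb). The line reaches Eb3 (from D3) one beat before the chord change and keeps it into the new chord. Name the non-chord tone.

Eb3 is an anticipation.

The harmony at that moment is B minor seventh chord (B, D, F#, A); Eb3 is not a chord tone.
It is approached by step up from D3 and then sustained as the same pitch into the next harmony.
Arriving early and becoming a chord tone when the harmony changes — an anticipation.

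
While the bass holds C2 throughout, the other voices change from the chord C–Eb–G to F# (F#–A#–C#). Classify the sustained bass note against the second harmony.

Pedal tone (pedal point).

The harmony at that moment is F# major triad (F#, A#, C#); C2 is not a chord tone.
It is held over (the same pitch as the preceding C2) and then sustained as the same pitch into the next harmony.
Sustained through a change of harmony — a pedal tone.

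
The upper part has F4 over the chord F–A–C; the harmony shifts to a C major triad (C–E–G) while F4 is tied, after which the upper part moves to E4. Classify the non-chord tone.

The harmony at that moment is C major triad (C, E, G); F4 is not a chord tone.
It is held over (the same pitch as the preceding F4) and left by step down to E4.
Held over from the previous chord and resolving down by step — a suspension.

F4 is a suspension.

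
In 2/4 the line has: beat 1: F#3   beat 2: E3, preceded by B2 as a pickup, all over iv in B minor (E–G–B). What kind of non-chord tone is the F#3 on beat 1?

The harmony at that moment is E minor triad (E, G, B); F#3 is not a chord tone.
It is approached by leap up from B2 and left by step down to E3.
Leap in, step out, metrically accented — an appoggiatura.

Appoggiatura.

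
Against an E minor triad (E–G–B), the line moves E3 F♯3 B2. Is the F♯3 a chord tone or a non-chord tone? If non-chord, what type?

The harmony at that moment is E minor triad (E, G, B); F♯3 is not a chord tone.
It is approached by step up from E3 and left by leap down to B2.
Step in, leap out — an escape tone.

Non-chord tone — an escape tone.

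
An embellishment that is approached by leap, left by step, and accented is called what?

Approach: by leap. Departure: by step. Metric position: strong.
Leap in, step out, in a metrically strong position — an appoggiatura. (It is the mirror image of the escape tone, which steps in and leaps out from a weak position.)

Appoggiatura.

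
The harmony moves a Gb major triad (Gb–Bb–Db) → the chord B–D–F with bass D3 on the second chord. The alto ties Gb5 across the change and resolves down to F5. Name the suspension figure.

4–3 suspension.

At the second chord the bass is D3. The suspended Gb5 lies a fourth above the bass; after resolving down by step to F5, the interval above the bass becomes a third.
Suspension figures are named by those two intervals: 4–3.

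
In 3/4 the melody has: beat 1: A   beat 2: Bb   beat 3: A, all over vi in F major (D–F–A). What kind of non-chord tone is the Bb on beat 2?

The harmony at that moment is D minor triad (D, F, A); Bb is not a chord tone.
It is approached by step up from A and left by step down to A.
Step away and step back to the same note — a neighbor tone (upper neighbor).

Upper neighbor tone.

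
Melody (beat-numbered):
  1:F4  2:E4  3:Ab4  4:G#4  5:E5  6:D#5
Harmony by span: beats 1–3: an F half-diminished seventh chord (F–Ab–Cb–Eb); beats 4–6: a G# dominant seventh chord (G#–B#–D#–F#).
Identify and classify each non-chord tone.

The harmony at that moment is F half-diminished seventh chord (F, Ab, Cb, Eb); E4 is not a chord tone.
It is approached by step down from F4 and left by leap up to Ab4.
Step in, leap out — an escape tone.
The harmony at that moment is G# dominant seventh chord (G#, B#, D#, F#); E5 is not a chord tone.
It is approached by leap up from G#4 and left by step down to D#5.
Leap in, step out — an appoggiatura.

E4 (beat 2) — escape tone; E5 (beat 5) — appoggiatura.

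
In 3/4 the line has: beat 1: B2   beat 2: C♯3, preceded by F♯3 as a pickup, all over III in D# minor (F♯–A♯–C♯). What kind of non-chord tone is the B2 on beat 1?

The harmony at that moment is F♯ major triad (F♯, A♯, C♯); B2 is not a chord tone.
It is approached by leap down from F♯3 and left by step up to C♯3.
Leap in, step out, metrically accented — an appoggiatura.

Appoggiatura.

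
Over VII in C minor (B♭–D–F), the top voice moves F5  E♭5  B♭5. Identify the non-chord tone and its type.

The harmony at that moment is B♭ major triad (B♭, D, F); E♭5 is not a chord tone.
It is approached by step down from F5 and left by leap up to B♭5.
Step in, leap out — an escape tone.

E♭5 is an escape tone.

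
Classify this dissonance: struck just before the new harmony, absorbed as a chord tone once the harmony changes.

Approach: ahead of the chord change (typically by step), so it is dissonant against the current harmony. Departure: none — the same pitch is restated or held and is a chord tone of the new harmony.
Dissonant first, consonant once the harmony catches up: the note simply arrives early — an anticipation. (The reverse timing, consonant first and dissonant after the change, would be a suspension or retardation.)

Anticipation.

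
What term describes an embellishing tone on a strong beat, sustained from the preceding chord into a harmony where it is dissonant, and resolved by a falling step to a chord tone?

Suspension.

Approach: by preparation — the pitch is first a chord tone, then held (tied or repeated) while the harmony changes under it. Departure: down by step. Metric position: strong.
A prepared dissonance that resolves downward by step — a suspension. (The same figure resolving upward would be a retardation.)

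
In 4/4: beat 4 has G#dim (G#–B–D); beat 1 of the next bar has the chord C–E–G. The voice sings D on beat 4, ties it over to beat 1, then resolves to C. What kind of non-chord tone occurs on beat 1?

The harmony at that moment is C major triad (C, E, G); D is not a chord tone.
It is held over (the same pitch as the preceding D) and left by step down to C.
Held over from the previous chord and resolving down by step — a suspension.

Suspension.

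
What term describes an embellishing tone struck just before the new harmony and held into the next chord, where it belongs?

Anticipation.

Approach: ahead of the chord change (typically by step), so it is dissonant against the current harmony. Departure: none — the same pitch is restated or held and is a chord tone of the new harmony.
Dissonant first, consonant once the harmony catches up: the note simply arrives early — an anticipation. (The reverse timing, consonant first and dissonant after the change, would be a suspension or retardation.)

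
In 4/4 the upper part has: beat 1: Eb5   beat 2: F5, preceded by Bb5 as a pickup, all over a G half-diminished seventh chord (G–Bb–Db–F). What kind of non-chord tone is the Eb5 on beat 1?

The harmony at that moment is G half-diminished seventh chord (G, Bb, Db, F); Eb5 is not a chord tone.
It is approached by leap down from Bb5 and left by step up to F5.
Leap in, step out, metrically accented — an appoggiatura.

Appoggiatura.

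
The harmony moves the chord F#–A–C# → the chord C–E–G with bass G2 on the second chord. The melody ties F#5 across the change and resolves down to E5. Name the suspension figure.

7–6 suspension.

At the second chord the bass is G2. The suspended F#5 lies a seventh above the bass; after resolving down by step to E5, the interval above the bass becomes a sixth.
Suspension figures are named by those two intervals: 7–6.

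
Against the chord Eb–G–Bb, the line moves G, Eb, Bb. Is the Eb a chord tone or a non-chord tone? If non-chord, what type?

Eb major triad contains Eb, G, Bb; Eb is the root, so it is a chord tone.

Chord tone (the root of Eb major triad).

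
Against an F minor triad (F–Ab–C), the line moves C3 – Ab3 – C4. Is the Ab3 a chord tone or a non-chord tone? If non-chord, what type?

F minor triad contains F, Ab, C; Ab is the third, so it is a chord tone.

Chord tone (the third of F minor triad).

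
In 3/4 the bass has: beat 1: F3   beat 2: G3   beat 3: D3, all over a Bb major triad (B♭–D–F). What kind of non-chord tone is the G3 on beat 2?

Escape tone.

The harmony at that moment is B♭ major triad (B♭, D, F); G3 is not a chord tone.
It is approached by step up from F3 and left by leap down to D3.
Step in, leap out, on a weak beat — an escape tone.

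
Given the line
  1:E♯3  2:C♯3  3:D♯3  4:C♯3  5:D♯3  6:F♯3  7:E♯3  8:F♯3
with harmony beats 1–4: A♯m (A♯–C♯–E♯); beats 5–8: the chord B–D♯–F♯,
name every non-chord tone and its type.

The harmony at that moment is A♯ minor triad (A♯, C♯, E♯); D♯3 is not a chord tone.
It is approached by step up from C♯3 and left by step down to C♯3.
Step away and step back to the same note — a neighbor tone (upper neighbor).
The harmony at that moment is B major triad (B, D♯, F♯); E♯3 is not a chord tone.
It is approached by step down from F♯3 and left by step up to F♯3.
Step away and step back to the same note — a neighbor tone (lower neighbor).

D♯3 (beat 3) — neighbor tone; E♯3 (beat 7) — neighbor tone.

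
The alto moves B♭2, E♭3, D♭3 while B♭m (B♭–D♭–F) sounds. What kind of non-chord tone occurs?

E♭3 is an appoggiatura.

The harmony at that moment is B♭ minor triad (B♭, D♭, F); E♭3 is not a chord tone.
It is approached by leap up from B♭2 and left by step down to D♭3.
Leap in, step out — an appoggiatura.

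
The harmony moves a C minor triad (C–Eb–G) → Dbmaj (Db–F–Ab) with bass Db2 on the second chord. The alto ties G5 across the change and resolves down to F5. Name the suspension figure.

4–3 suspension.

At the second chord the bass is Db2. The suspended G5 lies a fourth above the bass; after resolving down by step to F5, the interval above the bass becomes a third.
Suspension figures are named by those two intervals: 4–3.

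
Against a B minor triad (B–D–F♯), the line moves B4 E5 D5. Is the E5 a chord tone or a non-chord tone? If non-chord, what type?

Non-chord tone — an appoggiatura.

The harmony at that moment is B minor triad (B, D, F♯); E5 is not a chord tone.
It is approached by leap up from B4 and left by step down to D5.
Leap in, step out — an appoggiatura.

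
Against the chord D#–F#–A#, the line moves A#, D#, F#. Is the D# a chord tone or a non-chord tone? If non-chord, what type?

D# minor triad contains D#, F#, A#; D# is the root, so it is a chord tone.

Chord tone (the root of D# minor triad).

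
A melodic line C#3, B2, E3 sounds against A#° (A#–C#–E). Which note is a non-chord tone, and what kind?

The harmony at that moment is A# diminished triad (A#, C#, E); B2 is not a chord tone.
It is approached by step down from C#3 and left by leap up to E3.
Step in, leap out — an escape tone.

B2 is an escape tone.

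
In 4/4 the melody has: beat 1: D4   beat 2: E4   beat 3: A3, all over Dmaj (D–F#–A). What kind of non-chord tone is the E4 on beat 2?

Escape tone.

The harmony at that moment is D major triad (D, F#, A); E4 is not a chord tone.
It is approached by step up from D4 and left by leap down to A3.
Step in, leap out, on a weak beat — an escape tone.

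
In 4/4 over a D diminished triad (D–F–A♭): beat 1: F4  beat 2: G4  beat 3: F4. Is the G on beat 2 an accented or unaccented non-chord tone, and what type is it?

Unaccented neighbor tone.

The harmony at that moment is D diminished triad (D, F, A♭); G4 is not a chord tone.
It is approached by step up from F4 and left by step down to F4.
Step away and step back to the same note — a neighbor tone (upper neighbor).
It falls on a weak beat, so it is unaccented.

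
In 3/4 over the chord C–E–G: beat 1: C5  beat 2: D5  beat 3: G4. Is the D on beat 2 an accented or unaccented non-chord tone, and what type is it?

The harmony at that moment is C major triad (C, E, G); D5 is not a chord tone.
It is approached by step up from C5 and left by leap down to G4.
Step in, leap out — an escape tone.
It falls on a weak beat, so it is unaccented.

Unaccented escape tone.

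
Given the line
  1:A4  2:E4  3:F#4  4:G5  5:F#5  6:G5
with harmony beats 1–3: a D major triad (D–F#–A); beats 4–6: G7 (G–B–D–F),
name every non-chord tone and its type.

The harmony at that moment is D major triad (D, F#, A); E4 is not a chord tone.
It is approached by leap down from A4 and left by step up to F#4.
Leap in, step out — an appoggiatura.
The harmony at that moment is G dominant seventh chord (G, B, D, F); F#5 is not a chord tone.
It is approached by step down from G5 and left by step up to G5.
Step away and step back to the same note — a neighbor tone (lower neighbor).

E4 (beat 2) — appoggiatura; F#5 (beat 5) — neighbor tone.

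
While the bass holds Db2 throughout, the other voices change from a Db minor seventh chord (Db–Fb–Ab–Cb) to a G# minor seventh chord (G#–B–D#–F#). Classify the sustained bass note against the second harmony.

Pedal tone (pedal point).

The harmony at that moment is G# minor seventh chord (G#, B, D#, F#); Db2 is not a chord tone.
It is held over (the same pitch as the preceding Db2) and then sustained as the same pitch into the next harmony.
Sustained through a change of harmony — a pedal tone.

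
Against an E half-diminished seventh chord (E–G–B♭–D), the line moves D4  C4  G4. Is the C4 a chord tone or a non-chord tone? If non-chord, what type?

Non-chord tone — an escape tone.

The harmony at that moment is E half-diminished seventh chord (E, G, B♭, D); C4 is not a chord tone.
It is approached by step down from D4 and left by leap up to G4.
Step in, leap out — an escape tone.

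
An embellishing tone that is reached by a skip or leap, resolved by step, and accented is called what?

Appoggiatura.

Approach: by leap. Departure: by step. Metric position: strong.
Leap in, step out, in a metrically strong position — an appoggiatura. (It is the mirror image of the escape tone, which steps in and leaps out from a weak position.)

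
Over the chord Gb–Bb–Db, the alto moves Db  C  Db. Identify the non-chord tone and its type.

C is a neighbor tone.

The harmony at that moment is Gb major triad (Gb, Bb, Db); C is not a chord tone.
It is approached by step down from Db and left by step up to Db.
Step away and step back to the same note — a neighbor tone (lower neighbor).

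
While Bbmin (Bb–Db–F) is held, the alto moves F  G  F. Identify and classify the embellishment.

The harmony at that moment is Bb minor triad (Bb, Db, F); G is not a chord tone.
It is approached by step up from F and left by step down to F.
Step away and step back to the same note — a neighbor tone (upper neighbor).

G is a neighbor tone.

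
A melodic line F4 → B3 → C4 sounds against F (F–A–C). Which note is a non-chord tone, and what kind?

The harmony at that moment is F major triad (F, A, C); B3 is not a chord tone.
It is approached by leap down from F4 and left by step up to C4.
Leap in, step out — an appoggiatura.

B3 is an appoggiatura.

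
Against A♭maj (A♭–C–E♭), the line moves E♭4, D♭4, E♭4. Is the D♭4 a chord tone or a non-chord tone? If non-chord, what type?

The harmony at that moment is A♭ major triad (A♭, C, E♭); D♭4 is not a chord tone.
It is approached by step down from E♭4 and left by step up to E♭4.
Step away and step back to the same note — a neighbor tone (lower neighbor).

Non-chord tone — a neighbor tone.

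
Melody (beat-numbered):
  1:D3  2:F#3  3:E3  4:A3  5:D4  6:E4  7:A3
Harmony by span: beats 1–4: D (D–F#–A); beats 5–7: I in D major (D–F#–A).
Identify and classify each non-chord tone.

The harmony at that moment is D major triad (D, F#, A); E3 is not a chord tone.
It is approached by step down from F#3 and left by leap up to A3.
Step in, leap out — an escape tone.
The harmony at that moment is D major triad (D, F#, A); E4 is not a chord tone.
It is approached by step up from D4 and left by leap down to A3.
Step in, leap out — an escape tone.

E3 (beat 3) — escape tone; E4 (beat 6) — escape tone.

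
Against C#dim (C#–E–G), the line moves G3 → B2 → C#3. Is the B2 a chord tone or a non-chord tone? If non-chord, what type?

Non-chord tone — an appoggiatura.

The harmony at that moment is C# diminished triad (C#, E, G); B2 is not a chord tone.
It is approached by leap down from G3 and left by step up to C#3.
Leap in, step out — an appoggiatura.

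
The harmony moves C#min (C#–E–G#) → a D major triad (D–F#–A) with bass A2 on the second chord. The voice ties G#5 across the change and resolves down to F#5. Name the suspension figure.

7–6 suspension.

At the second chord the bass is A2. The suspended G#5 lies a seventh above the bass; after resolving down by step to F#5, the interval above the bass becomes a sixth.
Suspension figures are named by those two intervals: 7–6.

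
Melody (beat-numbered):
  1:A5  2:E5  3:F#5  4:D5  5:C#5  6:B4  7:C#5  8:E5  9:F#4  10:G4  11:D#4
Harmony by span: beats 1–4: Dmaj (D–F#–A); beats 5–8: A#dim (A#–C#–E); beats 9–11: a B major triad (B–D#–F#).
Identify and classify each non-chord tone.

The harmony at that moment is D major triad (D, F#, A); E5 is not a chord tone.
It is approached by leap down from A5 and left by step up to F#5.
Leap in, step out — an appoggiatura.
The harmony at that moment is A# diminished triad (A#, C#, E); B4 is not a chord tone.
It is approached by step down from C#5 and left by step up to C#5.
Step away and step back to the same note — a neighbor tone (lower neighbor).
The harmony at that moment is B major triad (B, D#, F#); G4 is not a chord tone.
It is approached by step up from F#4 and left by leap down to D#4.
Step in, leap out — an escape tone.

E5 (beat 2) — appoggiatura; B4 (beat 6) — neighbor tone; G4 (beat 10) — escape tone.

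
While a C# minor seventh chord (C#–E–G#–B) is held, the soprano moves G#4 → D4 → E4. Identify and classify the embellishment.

D4 is an appoggiatura.

The harmony at that moment is C# minor seventh chord (C#, E, G#, B); D4 is not a chord tone.
It is approached by leap down from G#4 and left by step up to E4.
Leap in, step out — an appoggiatura.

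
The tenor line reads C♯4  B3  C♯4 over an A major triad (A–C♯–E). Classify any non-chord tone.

The harmony at that moment is A major triad (A, C♯, E); B3 is not a chord tone.
It is approached by step down from C♯4 and left by step up to C♯4.
Step away and step back to the same note — a neighbor tone (lower neighbor).

B3 is a neighbor tone.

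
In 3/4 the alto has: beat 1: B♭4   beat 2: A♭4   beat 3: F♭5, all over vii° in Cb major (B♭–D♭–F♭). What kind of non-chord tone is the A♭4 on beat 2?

The harmony at that moment is B♭ diminished triad (B♭, D♭, F♭); A♭4 is not a chord tone.
It is approached by step down from B♭4 and left by leap up to F♭5.
Step in, leap out, on a weak beat — an escape tone.

Escape tone.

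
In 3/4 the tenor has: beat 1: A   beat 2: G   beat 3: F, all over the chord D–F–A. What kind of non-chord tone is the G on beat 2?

Passing tone.

The harmony at that moment is D minor triad (D, F, A); G is not a chord tone.
It is approached by step down from A and left by step down to F.
Step in, step out in the same direction — a passing tone.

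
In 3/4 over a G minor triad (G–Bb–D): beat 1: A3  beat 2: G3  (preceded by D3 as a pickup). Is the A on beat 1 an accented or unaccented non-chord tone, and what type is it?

Accented appoggiatura.

The harmony at that moment is G minor triad (G, Bb, D); A3 is not a chord tone.
It is approached by leap up from D3 and left by step down to G3.
Leap in, step out — an appoggiatura.
It falls on the downbeat, so it is accented.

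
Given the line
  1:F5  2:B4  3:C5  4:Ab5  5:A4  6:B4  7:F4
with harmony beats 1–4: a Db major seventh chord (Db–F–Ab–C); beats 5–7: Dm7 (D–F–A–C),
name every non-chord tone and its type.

The harmony at that moment is Db major seventh chord (Db, F, Ab, C); B4 is not a chord tone.
It is approached by leap down from F5 and left by step up to C5.
Leap in, step out — an appoggiatura.
The harmony at that moment is D minor seventh chord (D, F, A, C); B4 is not a chord tone.
It is approached by step up from A4 and left by leap down to F4.
Step in, leap out — an escape tone.

B4 (beat 2) — appoggiatura; B4 (beat 6) — escape tone.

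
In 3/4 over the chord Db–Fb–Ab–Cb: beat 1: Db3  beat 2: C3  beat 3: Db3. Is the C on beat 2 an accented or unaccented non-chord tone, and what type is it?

Unaccented neighbor tone.

The harmony at that moment is Db minor seventh chord (Db, Fb, Ab, Cb); C3 is not a chord tone.
It is approached by step down from Db3 and left by step up to Db3.
Step away and step back to the same note — a neighbor tone (lower neighbor).
It falls on a weak beat, so it is unaccented.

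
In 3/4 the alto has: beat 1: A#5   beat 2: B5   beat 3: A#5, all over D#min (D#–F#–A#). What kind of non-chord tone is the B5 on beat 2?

The harmony at that moment is D# minor triad (D#, F#, A#); B5 is not a chord tone.
It is approached by step up from A#5 and left by step down to A#5.
Step away and step back to the same note — a neighbor tone (upper neighbor).

Upper neighbor tone.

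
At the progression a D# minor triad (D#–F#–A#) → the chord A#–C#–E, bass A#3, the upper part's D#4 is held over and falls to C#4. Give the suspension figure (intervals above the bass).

4–3 suspension.

At the second chord the bass is A#3. The suspended D#4 lies a fourth above the bass; after resolving down by step to C#4, the interval above the bass becomes a third.
Suspension figures are named by those two intervals: 4–3.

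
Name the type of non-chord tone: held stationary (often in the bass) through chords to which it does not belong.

Pedal tone.

Approach: none. Departure: none — a single pitch is sustained while the chords change around it, passing through harmonies that do not contain it.
No melodic motion at all; the dissonance is created entirely by the moving harmonies against the stationary note — a pedal tone (pedal point).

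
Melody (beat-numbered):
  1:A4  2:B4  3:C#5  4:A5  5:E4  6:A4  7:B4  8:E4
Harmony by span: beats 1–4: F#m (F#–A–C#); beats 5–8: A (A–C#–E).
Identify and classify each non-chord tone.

B4 (beat 2) — passing tone; B4 (beat 7) — escape tone.

The harmony at that moment is F# minor triad (F#, A, C#); B4 is not a chord tone.
It is approached by step up from A4 and left by step up to C#5.
Step in, step out in the same direction — a passing tone.
The harmony at that moment is A major triad (A, C#, E); B4 is not a chord tone.
It is approached by step up from A4 and left by leap down to E4.
Step in, leap out — an escape tone.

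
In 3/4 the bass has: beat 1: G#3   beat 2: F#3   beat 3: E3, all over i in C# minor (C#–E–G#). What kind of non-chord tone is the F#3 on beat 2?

Passing tone.

The harmony at that moment is C# minor triad (C#, E, G#); F#3 is not a chord tone.
It is approached by step down from G#3 and left by step down to E3.
Step in, step out in the same direction — a passing tone.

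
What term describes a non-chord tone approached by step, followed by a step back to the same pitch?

Approach: by step. Departure: by step in the opposite direction, back to the starting pitch.
Stepwise on both sides but reversing to return to the same chord tone — a neighbor tone. (Had it continued onward in the same direction it would be a passing tone instead.)

Neighbor tone.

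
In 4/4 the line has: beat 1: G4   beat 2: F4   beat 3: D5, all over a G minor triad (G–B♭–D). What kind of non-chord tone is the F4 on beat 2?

Escape tone.

The harmony at that moment is G minor triad (G, B♭, D); F4 is not a chord tone.
It is approached by step down from G4 and left by leap up to D5.
Step in, leap out, on a weak beat — an escape tone.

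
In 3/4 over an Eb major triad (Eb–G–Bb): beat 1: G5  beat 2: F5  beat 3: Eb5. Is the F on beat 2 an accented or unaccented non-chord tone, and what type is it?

The harmony at that moment is Eb major triad (Eb, G, Bb); F5 is not a chord tone.
It is approached by step down from G5 and left by step down to Eb5.
Step in, step out in the same direction — a passing tone.
It falls on a weak beat, so it is unaccented.

Unaccented passing tone.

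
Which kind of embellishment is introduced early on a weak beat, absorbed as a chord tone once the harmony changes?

Approach: ahead of the chord change (typically by step), so it is dissonant against the current harmony. Departure: none — the same pitch is restated or held and is a chord tone of the new harmony.
Dissonant first, consonant once the harmony catches up: the note simply arrives early — an anticipation. (The reverse timing, consonant first and dissonant after the change, would be a suspension or retardation.)

Anticipation.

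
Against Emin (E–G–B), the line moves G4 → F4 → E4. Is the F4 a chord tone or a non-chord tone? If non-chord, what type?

The harmony at that moment is E minor triad (E, G, B); F4 is not a chord tone.
It is approached by step down from G4 and left by step down to E4.
Step in, step out in the same direction — a passing tone.

Non-chord tone — a passing tone.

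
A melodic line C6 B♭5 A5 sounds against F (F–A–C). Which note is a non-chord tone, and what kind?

B♭5 is a passing tone.

The harmony at that moment is F major triad (F, A, C); B♭5 is not a chord tone.
It is approached by step down from C6 and left by step down to A5.
Step in, step out in the same direction — a passing tone.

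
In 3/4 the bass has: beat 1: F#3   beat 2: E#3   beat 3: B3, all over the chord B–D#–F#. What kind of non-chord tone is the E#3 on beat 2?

The harmony at that moment is B major triad (B, D#, F#); E#3 is not a chord tone.
It is approached by step down from F#3 and left by leap up to B3.
Step in, leap out, on a weak beat — an escape tone.

Escape tone.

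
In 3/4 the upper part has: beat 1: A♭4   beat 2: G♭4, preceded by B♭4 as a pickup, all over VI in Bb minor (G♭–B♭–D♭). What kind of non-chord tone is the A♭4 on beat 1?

The harmony at that moment is G♭ major triad (G♭, B♭, D♭); A♭4 is not a chord tone.
It is approached by step down from B♭4 and left by step down to G♭4.
Step in, step out in the same direction — a passing tone.

Passing tone.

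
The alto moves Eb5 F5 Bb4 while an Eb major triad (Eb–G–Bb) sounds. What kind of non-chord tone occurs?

The harmony at that moment is Eb major triad (Eb, G, Bb); F5 is not a chord tone.
It is approached by step up from Eb5 and left by leap down to Bb4.
Step in, leap out — an escape tone.

F5 is an escape tone.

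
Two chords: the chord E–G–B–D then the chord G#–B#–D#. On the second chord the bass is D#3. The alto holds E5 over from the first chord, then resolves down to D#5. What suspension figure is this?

9–8 suspension.

At the second chord the bass is D#3. The suspended E5 lies a ninth above the bass; after resolving down by step to D#5, the interval above the bass becomes an octave.
Suspension figures are named by those two intervals: 9–8.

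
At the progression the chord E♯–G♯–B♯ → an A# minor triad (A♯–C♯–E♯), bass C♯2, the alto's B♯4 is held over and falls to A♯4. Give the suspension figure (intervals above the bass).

7–6 suspension.

At the second chord the bass is C♯2. The suspended B♯4 lies a seventh above the bass; after resolving down by step to A♯4, the interval above the bass becomes a sixth.
Suspension figures are named by those two intervals: 7–6.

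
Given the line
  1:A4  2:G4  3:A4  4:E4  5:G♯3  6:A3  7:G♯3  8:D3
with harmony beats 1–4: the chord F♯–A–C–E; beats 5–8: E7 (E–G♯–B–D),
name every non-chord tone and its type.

G4 (beat 2) — neighbor tone; A3 (beat 6) — neighbor tone.

The harmony at that moment is F♯ half-diminished seventh chord (F♯, A, C, E); G4 is not a chord tone.
It is approached by step down from A4 and left by step up to A4.
Step away and step back to the same note — a neighbor tone (lower neighbor).
The harmony at that moment is E dominant seventh chord (E, G♯, B, D); A3 is not a chord tone.
It is approached by step up from G♯3 and left by step down to G♯3.
Step away and step back to the same note — a neighbor tone (upper neighbor).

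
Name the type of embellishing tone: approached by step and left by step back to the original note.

Approach: by step. Departure: by step in the opposite direction, back to the starting pitch.
Stepwise on both sides but reversing to return to the same chord tone — a neighbor tone. (Had it continued onward in the same direction it would be a passing tone instead.)

Neighbor tone.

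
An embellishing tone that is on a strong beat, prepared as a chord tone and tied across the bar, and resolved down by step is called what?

Approach: by preparation — the pitch is first a chord tone, then held (tied or repeated) while the harmony changes under it. Departure: down by step. Metric position: strong.
A prepared dissonance that resolves downward by step — a suspension. (The same figure resolving upward would be a retardation.)

Suspension.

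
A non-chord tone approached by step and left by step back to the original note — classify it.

Approach: by step. Departure: by step in the opposite direction, back to the starting pitch.
Stepwise on both sides but reversing to return to the same chord tone — a neighbor tone. (Had it continued onward in the same direction it would be a passing tone instead.)

Neighbor tone.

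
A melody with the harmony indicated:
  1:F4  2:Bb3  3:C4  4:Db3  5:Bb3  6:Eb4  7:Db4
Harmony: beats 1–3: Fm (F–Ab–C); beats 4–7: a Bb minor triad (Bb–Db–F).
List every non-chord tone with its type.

Bb3 (beat 2) — appoggiatura; Eb4 (beat 6) — appoggiatura.

The harmony at that moment is F minor triad (F, Ab, C); Bb3 is not a chord tone.
It is approached by leap down from F4 and left by step up to C4.
Leap in, step out — an appoggiatura.
The harmony at that moment is Bb minor triad (Bb, Db, F); Eb4 is not a chord tone.
It is approached by leap up from Bb3 and left by step down to Db4.
Leap in, step out — an appoggiatura.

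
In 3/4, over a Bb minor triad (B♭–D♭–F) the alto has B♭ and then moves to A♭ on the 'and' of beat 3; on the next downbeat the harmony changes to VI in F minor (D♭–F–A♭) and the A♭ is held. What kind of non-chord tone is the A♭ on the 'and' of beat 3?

Anticipation.

The harmony at that moment is B♭ minor triad (B♭, D♭, F); A♭ is not a chord tone.
It is approached by step down from B♭ and then sustained as the same pitch into the next harmony.
Arriving early and becoming a chord tone when the harmony changes — an anticipation.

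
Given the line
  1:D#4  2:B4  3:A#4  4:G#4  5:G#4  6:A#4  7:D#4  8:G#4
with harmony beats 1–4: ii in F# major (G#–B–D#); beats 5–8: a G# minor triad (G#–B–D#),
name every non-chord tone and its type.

The harmony at that moment is G# minor triad (G#, B, D#); A#4 is not a chord tone.
It is approached by step down from B4 and left by step down to G#4.
Step in, step out in the same direction — a passing tone.
The harmony at that moment is G# minor triad (G#, B, D#); A#4 is not a chord tone.
It is approached by step up from G#4 and left by leap down to D#4.
Step in, leap out — an escape tone.

A#4 (beat 3) — passing tone; A#4 (beat 6) — escape tone.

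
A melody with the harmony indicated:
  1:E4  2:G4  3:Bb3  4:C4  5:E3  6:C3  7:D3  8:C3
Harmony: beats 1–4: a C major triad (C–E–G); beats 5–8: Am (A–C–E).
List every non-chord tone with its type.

Bb3 (beat 3) — appoggiatura; D3 (beat 7) — neighbor tone.

The harmony at that moment is C major triad (C, E, G); Bb3 is not a chord tone.
It is approached by leap down from G4 and left by step up to C4.
Leap in, step out — an appoggiatura.
The harmony at that moment is A minor triad (A, C, E); D3 is not a chord tone.
It is approached by step up from C3 and left by step down to C3.
Step away and step back to the same note — a neighbor tone (upper neighbor).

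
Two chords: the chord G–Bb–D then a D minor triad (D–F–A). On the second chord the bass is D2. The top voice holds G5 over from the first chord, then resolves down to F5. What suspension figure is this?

4–3 suspension.

At the second chord the bass is D2. The suspended G5 lies a fourth above the bass; after resolving down by step to F5, the interval above the bass becomes a third.
Suspension figures are named by those two intervals: 4–3.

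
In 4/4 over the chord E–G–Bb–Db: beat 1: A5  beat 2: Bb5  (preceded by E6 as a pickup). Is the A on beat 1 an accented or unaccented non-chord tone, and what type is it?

The harmony at that moment is E diminished seventh chord (E, G, Bb, Db); A5 is not a chord tone.
It is approached by leap down from E6 and left by step up to Bb5.
Leap in, step out — an appoggiatura.
It falls on the downbeat, so it is accented.

Accented appoggiatura.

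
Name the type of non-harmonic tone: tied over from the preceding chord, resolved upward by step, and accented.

Approach: by preparation — the pitch is first a chord tone, then held (tied or repeated) while the harmony changes under it. Departure: up by step. Metric position: strong.
A prepared dissonance that resolves upward by step — a retardation. (The same figure resolving downward would be a suspension.)

Retardation.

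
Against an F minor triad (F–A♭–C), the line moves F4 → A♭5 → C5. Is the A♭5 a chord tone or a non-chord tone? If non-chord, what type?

F minor triad contains F, A♭, C; A♭ is the third, so it is a chord tone.

Chord tone (the third of F minor triad).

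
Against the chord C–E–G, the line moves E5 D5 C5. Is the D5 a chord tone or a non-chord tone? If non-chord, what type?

Non-chord tone — a passing tone.

The harmony at that moment is C major triad (C, E, G); D5 is not a chord tone.
It is approached by step down from E5 and left by step down to C5.
Step in, step out in the same direction — a passing tone.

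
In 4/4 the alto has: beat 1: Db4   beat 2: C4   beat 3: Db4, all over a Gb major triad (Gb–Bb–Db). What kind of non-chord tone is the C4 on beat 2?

Lower neighbor tone.

The harmony at that moment is Gb major triad (Gb, Bb, Db); C4 is not a chord tone.
It is approached by step down from Db4 and left by step up to Db4.
Step away and step back to the same note — a neighbor tone (lower neighbor).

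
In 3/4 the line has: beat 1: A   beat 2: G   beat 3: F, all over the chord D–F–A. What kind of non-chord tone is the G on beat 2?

The harmony at that moment is D minor triad (D, F, A); G is not a chord tone.
It is approached by step down from A and left by step down to F.
Step in, step out in the same direction — a passing tone.

Passing tone.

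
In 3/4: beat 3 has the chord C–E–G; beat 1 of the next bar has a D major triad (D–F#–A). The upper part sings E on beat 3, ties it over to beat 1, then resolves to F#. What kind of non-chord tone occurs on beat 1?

The harmony at that moment is D major triad (D, F#, A); E is not a chord tone.
It is held over (the same pitch as the preceding E) and left by step up to F#.
Held over from the previous chord and resolving up by step — a retardation.

Retardation.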